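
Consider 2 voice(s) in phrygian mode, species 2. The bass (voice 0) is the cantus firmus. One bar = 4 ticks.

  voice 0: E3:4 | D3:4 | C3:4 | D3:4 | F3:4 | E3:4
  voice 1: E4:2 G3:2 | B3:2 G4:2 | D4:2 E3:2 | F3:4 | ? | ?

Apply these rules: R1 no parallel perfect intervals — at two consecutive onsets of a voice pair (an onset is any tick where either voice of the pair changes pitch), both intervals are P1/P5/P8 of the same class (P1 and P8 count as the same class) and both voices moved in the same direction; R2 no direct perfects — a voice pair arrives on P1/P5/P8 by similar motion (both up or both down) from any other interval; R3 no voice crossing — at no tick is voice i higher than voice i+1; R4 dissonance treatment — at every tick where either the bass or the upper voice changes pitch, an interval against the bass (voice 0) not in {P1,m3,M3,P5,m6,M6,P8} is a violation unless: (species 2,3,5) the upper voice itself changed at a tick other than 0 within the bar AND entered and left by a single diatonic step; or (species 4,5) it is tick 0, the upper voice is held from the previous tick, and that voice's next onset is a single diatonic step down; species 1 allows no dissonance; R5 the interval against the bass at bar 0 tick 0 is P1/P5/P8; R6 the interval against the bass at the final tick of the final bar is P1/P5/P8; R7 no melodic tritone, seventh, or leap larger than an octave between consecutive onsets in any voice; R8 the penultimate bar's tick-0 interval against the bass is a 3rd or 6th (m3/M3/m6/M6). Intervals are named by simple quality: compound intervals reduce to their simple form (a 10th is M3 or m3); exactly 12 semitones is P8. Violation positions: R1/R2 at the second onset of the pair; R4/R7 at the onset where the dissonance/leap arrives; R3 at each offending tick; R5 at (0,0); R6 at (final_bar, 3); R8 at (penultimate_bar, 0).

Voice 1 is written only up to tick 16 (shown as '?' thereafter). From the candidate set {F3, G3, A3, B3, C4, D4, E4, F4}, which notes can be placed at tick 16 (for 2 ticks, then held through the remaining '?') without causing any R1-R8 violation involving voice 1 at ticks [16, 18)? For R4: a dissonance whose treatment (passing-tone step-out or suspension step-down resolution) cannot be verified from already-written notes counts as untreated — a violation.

F3: violates R8
G3: violates R4,R8
A3: legal
B3: violates R4,R7,R8
C4: violates R2,R8
D4: legal
E4: violates R4,R7,R8
F4: violates R2,R8

{A3, D4}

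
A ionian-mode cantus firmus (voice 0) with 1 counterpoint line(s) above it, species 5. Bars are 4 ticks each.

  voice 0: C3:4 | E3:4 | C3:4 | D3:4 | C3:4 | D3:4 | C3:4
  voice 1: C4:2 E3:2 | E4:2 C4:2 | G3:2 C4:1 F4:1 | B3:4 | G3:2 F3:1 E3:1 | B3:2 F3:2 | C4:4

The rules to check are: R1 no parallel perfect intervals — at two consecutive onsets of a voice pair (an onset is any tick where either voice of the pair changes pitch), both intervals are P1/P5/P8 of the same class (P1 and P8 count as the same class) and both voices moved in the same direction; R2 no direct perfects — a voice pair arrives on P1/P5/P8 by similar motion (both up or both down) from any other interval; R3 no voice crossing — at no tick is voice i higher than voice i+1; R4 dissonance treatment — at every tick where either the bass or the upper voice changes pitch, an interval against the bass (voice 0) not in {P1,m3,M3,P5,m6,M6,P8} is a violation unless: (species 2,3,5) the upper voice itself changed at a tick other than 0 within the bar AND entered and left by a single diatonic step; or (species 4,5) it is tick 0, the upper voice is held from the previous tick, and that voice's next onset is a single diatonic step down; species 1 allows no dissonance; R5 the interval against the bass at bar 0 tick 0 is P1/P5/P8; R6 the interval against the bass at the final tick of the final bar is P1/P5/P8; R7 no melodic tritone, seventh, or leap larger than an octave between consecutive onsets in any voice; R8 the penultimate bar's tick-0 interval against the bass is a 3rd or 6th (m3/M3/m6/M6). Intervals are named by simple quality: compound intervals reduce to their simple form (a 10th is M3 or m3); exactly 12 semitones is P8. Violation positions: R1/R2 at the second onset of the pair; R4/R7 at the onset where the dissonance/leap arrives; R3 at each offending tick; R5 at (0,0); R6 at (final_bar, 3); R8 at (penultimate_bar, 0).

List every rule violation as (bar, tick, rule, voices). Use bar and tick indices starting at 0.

bar 0: v0=C3 v1=C4 downbeat P8
bar 1: v0=E3 v1=E4 downbeat P8
bar 2: v0=C3 v1=G3 downbeat P5
bar 3: v0=D3 v1=B3 downbeat M6
bar 4: v0=C3 v1=G3 downbeat P5
bar 5: v0=D3 v1=B3 downbeat M6
bar 6: v0=C3 v1=C4 downbeat P8
  -> R2 @ bar 1 tick 0 v(0, 1): C3/E3 M3 -> E3/E4 P8 similar
  -> R2 @ bar 2 tick 0 v(0, 1): E3/C4 m6 -> C3/G3 P5 similar
  -> R4 @ bar 2 tick 3 v(0, 1): C3/F4 P4 untreated
  -> R7 @ bar 3 tick 0 v(1,): F4->B3 leap 6st
  -> R2 @ bar 4 tick 0 v(0, 1): D3/B3 M6 -> C3/G3 P5 similar
  -> R7 @ bar 5 tick 2 v(1,): B3->F3 leap 6st

(1, 0, R2, (0, 1))
(2, 0, R2, (0, 1))
(2, 3, R4, (0, 1))
(3, 0, R7, (1,))
(4, 0, R2, (0, 1))
(5, 2, R7, (1,))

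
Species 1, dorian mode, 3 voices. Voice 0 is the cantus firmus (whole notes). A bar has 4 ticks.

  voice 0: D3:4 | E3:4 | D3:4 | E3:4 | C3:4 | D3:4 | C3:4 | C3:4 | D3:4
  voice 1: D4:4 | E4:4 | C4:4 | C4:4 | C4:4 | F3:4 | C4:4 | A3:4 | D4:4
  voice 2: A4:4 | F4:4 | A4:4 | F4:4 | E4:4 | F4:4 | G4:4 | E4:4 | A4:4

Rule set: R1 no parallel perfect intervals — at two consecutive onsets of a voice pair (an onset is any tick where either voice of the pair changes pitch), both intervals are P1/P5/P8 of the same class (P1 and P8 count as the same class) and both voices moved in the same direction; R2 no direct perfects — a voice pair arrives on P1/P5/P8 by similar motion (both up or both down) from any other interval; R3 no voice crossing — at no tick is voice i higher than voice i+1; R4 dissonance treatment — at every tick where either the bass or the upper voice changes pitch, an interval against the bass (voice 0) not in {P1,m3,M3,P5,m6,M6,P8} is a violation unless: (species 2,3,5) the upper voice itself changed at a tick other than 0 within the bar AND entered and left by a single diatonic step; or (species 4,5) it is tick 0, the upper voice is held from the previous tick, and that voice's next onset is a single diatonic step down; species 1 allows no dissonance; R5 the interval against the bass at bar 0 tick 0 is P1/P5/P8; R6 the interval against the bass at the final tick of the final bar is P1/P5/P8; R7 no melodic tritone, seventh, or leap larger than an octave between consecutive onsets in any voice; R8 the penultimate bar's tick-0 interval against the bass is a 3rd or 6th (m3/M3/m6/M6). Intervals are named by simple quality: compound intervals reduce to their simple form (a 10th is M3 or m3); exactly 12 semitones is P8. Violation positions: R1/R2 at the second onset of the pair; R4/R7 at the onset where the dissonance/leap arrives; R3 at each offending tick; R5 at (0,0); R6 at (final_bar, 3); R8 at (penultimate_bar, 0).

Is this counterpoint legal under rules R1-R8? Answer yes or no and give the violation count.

bar 0: v0=D3 v1=D4 v2=A4 (P5)
bar 1: v0=E3 v1=E4 v2=F4 (m2)
bar 2: v0=D3 v1=C4 v2=A4 (P5)
bar 3: v0=E3 v1=C4 v2=F4 (m2)
bar 4: v0=C3 v1=C4 v2=E4 (M3)
bar 5: v0=D3 v1=F3 v2=F4 (m3)
bar 6: v0=C3 v1=C4 v2=G4 (P5)
bar 7: v0=C3 v1=A3 v2=E4 (M3)
bar 8: v0=D3 v1=D4 v2=A4 (P5)
  R1 @ bar1.0: D3/D4 P8 -> E3/E4 P8 similar
  R4 @ bar1.0: E3/F4 m2 untreated
  R4 @ bar2.0: D3/C4 m7 untreated
  R4 @ bar3.0: E3/F4 m2 untreated
  R2 @ bar6.0: F3/F4 P8 -> C4/G4 P5 similar
  R1 @ bar7.0: C4/G4 P5 -> A3/E4 P5 similar
  R1 @ bar8.0: A3/E4 P5 -> D4/A4 P5 similar
  R2 @ bar8.0: C3/A3 M6 -> D3/D4 P8 similar
  R2 @ bar8.0: C3/E4 M3 -> D3/A4 P5 similar

No (9 violations)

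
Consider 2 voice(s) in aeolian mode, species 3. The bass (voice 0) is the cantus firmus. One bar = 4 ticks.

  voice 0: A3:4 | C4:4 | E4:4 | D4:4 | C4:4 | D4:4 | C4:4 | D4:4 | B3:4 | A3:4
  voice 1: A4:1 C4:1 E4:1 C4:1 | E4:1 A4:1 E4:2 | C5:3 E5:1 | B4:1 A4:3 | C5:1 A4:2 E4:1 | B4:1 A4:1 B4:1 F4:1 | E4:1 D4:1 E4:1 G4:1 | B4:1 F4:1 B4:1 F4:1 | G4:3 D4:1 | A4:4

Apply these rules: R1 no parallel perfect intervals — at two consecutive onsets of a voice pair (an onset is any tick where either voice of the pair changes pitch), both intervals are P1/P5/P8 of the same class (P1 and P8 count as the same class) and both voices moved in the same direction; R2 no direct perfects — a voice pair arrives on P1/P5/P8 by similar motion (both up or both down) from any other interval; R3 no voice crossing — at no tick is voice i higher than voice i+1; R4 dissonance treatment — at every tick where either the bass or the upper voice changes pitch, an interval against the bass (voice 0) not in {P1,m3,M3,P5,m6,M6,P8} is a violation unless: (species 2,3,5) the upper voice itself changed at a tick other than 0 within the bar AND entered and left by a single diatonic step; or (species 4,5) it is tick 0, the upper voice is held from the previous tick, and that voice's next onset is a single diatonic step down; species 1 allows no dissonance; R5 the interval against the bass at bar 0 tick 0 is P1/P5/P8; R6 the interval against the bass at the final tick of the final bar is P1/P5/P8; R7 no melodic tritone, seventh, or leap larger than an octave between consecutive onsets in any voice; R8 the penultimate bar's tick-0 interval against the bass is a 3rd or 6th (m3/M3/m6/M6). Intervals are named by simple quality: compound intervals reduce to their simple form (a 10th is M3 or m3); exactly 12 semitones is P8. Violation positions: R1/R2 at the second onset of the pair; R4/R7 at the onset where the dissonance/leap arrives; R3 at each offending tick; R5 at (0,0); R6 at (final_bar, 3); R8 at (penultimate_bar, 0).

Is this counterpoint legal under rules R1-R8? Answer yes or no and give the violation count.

bar 0: v0=A3 v1=A4 (P8)
bar 1: v0=C4 v1=E4 (M3)
bar 2: v0=E4 v1=C5 (m6)
bar 3: v0=D4 v1=B4 (M6)
bar 4: v0=C4 v1=C5 (P8)
bar 5: v0=D4 v1=B4 (M6)
bar 6: v0=C4 v1=E4 (M3)
bar 7: v0=D4 v1=B4 (M6)
bar 8: v0=B3 v1=G4 (m6)
bar 9: v0=A3 v1=A4 (P8)
  R7 @ bar5.3: B4->F4 leap 6st
  R7 @ bar7.1: B4->F4 leap 6st
  R7 @ bar7.2: F4->B4 leap 6st
  R7 @ bar7.3: B4->F4 leap 6st

No (4 violations)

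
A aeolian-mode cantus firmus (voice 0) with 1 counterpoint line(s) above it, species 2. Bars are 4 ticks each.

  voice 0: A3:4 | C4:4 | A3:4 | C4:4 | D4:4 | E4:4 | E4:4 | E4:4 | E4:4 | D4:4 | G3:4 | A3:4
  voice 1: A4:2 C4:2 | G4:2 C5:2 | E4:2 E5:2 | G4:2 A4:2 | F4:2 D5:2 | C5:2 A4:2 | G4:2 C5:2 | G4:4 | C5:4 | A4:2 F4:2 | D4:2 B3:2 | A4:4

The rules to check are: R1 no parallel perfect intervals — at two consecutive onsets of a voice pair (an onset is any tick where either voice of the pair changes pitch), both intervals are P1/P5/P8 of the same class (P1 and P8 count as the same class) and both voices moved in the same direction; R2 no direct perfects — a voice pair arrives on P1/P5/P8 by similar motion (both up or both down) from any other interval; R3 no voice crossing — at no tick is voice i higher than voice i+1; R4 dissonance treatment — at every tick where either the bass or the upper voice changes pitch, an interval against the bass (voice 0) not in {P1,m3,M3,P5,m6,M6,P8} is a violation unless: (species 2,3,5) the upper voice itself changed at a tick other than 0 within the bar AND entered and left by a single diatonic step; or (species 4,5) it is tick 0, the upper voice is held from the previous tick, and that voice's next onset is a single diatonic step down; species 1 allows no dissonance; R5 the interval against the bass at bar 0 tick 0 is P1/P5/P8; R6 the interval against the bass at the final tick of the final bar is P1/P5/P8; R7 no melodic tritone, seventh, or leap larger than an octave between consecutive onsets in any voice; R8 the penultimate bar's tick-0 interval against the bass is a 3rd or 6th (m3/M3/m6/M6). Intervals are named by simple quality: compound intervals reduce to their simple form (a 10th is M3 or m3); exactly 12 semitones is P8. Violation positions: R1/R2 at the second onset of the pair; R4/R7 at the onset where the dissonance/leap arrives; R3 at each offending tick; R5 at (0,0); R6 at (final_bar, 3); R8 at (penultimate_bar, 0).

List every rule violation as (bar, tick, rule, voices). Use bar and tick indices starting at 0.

bar 0: v0=A3 v1=A4 downbeat P8
bar 1: v0=C4 v1=G4 downbeat P5
bar 2: v0=A3 v1=E4 downbeat P5
bar 3: v0=C4 v1=G4 downbeat P5
bar 4: v0=D4 v1=F4 downbeat m3
bar 5: v0=E4 v1=C5 downbeat m6
bar 6: v0=E4 v1=G4 downbeat m3
bar 7: v0=E4 v1=G4 downbeat m3
bar 8: v0=E4 v1=C5 downbeat m6
bar 9: v0=D4 v1=A4 downbeat P5
bar 10: v0=G3 v1=D4 downbeat P5
bar 11: v0=A3 v1=A4 downbeat P8
  -> R2 @ bar 1 tick 0 v(0, 1): A3/C4 m3 -> C4/G4 P5 similar
  -> R2 @ bar 2 tick 0 v(0, 1): C4/C5 P8 -> A3/E4 P5 similar
  -> R4 @ bar 5 tick 2 v(0, 1): E4/A4 P4 untreated
  -> R2 @ bar 9 tick 0 v(0, 1): E4/C5 m6 -> D4/A4 P5 similar
  -> R2 @ bar 10 tick 0 v(0, 1): D4/F4 m3 -> G3/D4 P5 similar
  -> R8 @ bar 10 tick 0 v(0, 1): penult P5 not 3rd/6th
  -> R2 @ bar 11 tick 0 v(0, 1): G3/B3 M3 -> A3/A4 P8 similar
  -> R7 @ bar 11 tick 0 v(1,): B3->A4 leap 10st

(1, 0, R2, (0, 1))
(2, 0, R2, (0, 1))
(5, 2, R4, (0, 1))
(9, 0, R2, (0, 1))
(10, 0, R2, (0, 1))
(10, 0, R8, (0, 1))
(11, 0, R2, (0, 1))
(11, 0, R7, (1,))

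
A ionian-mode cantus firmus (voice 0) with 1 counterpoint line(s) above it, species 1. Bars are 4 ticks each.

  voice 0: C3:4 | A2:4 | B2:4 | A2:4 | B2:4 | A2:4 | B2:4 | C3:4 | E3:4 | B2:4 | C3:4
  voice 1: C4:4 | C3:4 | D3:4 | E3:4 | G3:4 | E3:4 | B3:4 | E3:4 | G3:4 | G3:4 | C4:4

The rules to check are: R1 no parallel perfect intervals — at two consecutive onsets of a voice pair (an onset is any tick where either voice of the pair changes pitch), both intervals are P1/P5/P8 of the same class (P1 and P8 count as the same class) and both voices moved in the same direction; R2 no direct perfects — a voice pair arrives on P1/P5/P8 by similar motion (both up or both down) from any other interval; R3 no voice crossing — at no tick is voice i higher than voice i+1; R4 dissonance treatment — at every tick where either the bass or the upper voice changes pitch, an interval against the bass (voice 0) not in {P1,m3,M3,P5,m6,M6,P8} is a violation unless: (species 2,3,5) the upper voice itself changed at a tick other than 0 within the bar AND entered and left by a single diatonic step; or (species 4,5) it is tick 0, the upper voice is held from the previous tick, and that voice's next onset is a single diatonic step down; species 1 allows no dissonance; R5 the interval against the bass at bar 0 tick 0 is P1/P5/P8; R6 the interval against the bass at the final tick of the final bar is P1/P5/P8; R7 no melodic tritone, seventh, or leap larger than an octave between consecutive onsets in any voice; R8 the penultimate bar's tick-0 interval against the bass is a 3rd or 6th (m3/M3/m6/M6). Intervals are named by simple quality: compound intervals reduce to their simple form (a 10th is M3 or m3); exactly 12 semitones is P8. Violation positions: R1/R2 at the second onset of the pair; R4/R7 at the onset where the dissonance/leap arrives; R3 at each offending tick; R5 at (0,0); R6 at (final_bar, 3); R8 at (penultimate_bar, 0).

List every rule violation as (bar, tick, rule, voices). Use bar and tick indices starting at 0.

bar 0: v0=C3 v1=C4 downbeat P8
bar 1: v0=A2 v1=C3 downbeat m3
bar 2: v0=B2 v1=D3 downbeat m3
bar 3: v0=A2 v1=E3 downbeat P5
bar 4: v0=B2 v1=G3 downbeat m6
bar 5: v0=A2 v1=E3 downbeat P5
bar 6: v0=B2 v1=B3 downbeat P8
bar 7: v0=C3 v1=E3 downbeat M3
bar 8: v0=E3 v1=G3 downbeat m3
bar 9: v0=B2 v1=G3 downbeat m6
bar 10: v0=C3 v1=C4 downbeat P8
  -> R2 @ bar 5 tick 0 v(0, 1): B2/G3 m6 -> A2/E3 P5 similar
  -> R2 @ bar 6 tick 0 v(0, 1): A2/E3 P5 -> B2/B3 P8 similar
  -> R2 @ bar 10 tick 0 v(0, 1): B2/G3 m6 -> C3/C4 P8 similar

(5, 0, R2, (0, 1))
(6, 0, R2, (0, 1))
(10, 0, R2, (0, 1))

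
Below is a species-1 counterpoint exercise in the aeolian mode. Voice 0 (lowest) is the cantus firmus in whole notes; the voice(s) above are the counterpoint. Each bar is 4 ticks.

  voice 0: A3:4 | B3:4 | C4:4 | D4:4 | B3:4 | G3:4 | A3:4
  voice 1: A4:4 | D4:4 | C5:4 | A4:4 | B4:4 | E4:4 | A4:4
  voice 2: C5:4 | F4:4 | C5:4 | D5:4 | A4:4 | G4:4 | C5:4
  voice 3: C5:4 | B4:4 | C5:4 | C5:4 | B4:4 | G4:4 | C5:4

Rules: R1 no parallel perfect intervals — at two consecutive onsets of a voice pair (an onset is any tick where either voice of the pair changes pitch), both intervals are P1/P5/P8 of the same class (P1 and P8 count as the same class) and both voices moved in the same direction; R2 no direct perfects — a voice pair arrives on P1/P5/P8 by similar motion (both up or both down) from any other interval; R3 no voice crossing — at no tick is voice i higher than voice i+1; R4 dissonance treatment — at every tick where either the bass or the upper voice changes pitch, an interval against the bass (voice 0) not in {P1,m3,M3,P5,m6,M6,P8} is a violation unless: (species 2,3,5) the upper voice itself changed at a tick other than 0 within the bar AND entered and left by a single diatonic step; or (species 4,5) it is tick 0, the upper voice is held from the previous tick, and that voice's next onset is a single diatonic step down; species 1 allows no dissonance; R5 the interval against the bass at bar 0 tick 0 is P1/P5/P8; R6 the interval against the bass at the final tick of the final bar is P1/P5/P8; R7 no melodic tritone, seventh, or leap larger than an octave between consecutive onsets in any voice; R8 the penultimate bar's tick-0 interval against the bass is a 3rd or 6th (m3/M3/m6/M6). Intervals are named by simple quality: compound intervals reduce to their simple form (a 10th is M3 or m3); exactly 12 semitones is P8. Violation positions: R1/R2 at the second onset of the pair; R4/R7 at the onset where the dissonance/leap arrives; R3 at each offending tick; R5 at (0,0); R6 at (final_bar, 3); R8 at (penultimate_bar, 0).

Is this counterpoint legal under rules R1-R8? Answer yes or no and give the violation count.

bar 0: v0=A3 v1=A4 v2=C5 v3=C5 (m3)
bar 1: v0=B3 v1=D4 v2=F4 v3=B4 (P8)
bar 2: v0=C4 v1=C5 v2=C5 v3=C5 (P8)
bar 3: v0=D4 v1=A4 v2=D5 v3=C5 (m7)
bar 4: v0=B3 v1=B4 v2=A4 v3=B4 (P8)
bar 5: v0=G3 v1=E4 v2=G4 v3=G4 (P8)
bar 6: v0=A3 v1=A4 v2=C5 v3=C5 (m3)
  R5 @ bar0.0: opens on m3
  R5 @ bar0.0: opens on m3
  R4 @ bar1.0: B3/F4 TT untreated
  R1 @ bar2.0: B3/B4 P8 -> C4/C5 P8 similar
  R2 @ bar2.0: B3/D4 m3 -> C4/C5 P8 similar
  R2 @ bar2.0: B3/F4 TT -> C4/C5 P8 similar
  R2 @ bar2.0: D4/F4 m3 -> C5/C5 P1 similar
  R2 @ bar2.0: D4/B4 M6 -> C5/C5 P1 similar
  R2 @ bar2.0: F4/B4 TT -> C5/C5 P1 similar
  R7 @ bar2.0: D4->C5 leap 10st
  R1 @ bar3.0: C4/C5 P8 -> D4/D5 P8 similar
  R3 @ bar3.0: D5 above C5
  R4 @ bar3.0: D4/C5 m7 untreated
  R3 @ bar3.1: D5 above C5
  R3 @ bar3.2: D5 above C5
  R3 @ bar3.3: D5 above C5
  R2 @ bar4.0: D4/C5 m7 -> B3/B4 P8 similar
  R3 @ bar4.0: B4 above A4
  R4 @ bar4.0: B3/A4 m7 untreated
  R3 @ bar4.1: B4 above A4
  R3 @ bar4.2: B4 above A4
  R3 @ bar4.3: B4 above A4
  R1 @ bar5.0: B3/B4 P8 -> G3/G4 P8 similar
  R2 @ bar5.0: B3/A4 m7 -> G3/G4 P8 similar
  R2 @ bar5.0: A4/B4 M2 -> G4/G4 P1 similar
  R8 @ bar5.0: penult P8 not 3rd/6th
  R8 @ bar5.0: penult P8 not 3rd/6th
  R1 @ bar6.0: G4/G4 P1 -> C5/C5 P1 similar
  R2 @ bar6.0: G3/E4 M6 -> A3/A4 P8 similar
  R6 @ bar6.3: closes on m3
  R6 @ bar6.3: closes on m3

No (31 violations)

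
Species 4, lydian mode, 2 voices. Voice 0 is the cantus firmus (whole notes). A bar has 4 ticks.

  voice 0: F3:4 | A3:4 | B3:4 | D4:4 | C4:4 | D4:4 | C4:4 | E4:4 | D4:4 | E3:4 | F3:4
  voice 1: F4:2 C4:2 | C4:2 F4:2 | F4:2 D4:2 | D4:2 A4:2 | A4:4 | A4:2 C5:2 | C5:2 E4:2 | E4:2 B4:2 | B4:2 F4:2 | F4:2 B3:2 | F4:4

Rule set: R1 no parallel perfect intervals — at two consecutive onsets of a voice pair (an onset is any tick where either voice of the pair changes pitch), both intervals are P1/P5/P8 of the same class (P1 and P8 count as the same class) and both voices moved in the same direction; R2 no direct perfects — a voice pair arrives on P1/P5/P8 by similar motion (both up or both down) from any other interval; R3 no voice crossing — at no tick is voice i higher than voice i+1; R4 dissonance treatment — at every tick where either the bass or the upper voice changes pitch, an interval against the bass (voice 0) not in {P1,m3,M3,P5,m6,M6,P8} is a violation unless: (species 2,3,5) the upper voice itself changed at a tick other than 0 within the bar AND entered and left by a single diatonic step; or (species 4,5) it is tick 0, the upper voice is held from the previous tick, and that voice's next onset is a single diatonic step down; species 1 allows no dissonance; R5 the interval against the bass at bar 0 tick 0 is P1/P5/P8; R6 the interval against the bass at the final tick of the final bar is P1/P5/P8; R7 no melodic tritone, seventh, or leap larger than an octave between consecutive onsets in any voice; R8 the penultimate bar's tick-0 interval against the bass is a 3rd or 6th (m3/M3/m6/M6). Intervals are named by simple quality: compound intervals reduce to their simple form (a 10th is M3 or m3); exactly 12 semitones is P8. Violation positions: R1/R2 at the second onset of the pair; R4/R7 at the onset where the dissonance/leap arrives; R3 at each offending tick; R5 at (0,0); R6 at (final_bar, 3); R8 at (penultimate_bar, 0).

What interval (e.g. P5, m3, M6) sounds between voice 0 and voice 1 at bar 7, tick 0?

voice 0=E4 voice 1=E4 -> P1

P1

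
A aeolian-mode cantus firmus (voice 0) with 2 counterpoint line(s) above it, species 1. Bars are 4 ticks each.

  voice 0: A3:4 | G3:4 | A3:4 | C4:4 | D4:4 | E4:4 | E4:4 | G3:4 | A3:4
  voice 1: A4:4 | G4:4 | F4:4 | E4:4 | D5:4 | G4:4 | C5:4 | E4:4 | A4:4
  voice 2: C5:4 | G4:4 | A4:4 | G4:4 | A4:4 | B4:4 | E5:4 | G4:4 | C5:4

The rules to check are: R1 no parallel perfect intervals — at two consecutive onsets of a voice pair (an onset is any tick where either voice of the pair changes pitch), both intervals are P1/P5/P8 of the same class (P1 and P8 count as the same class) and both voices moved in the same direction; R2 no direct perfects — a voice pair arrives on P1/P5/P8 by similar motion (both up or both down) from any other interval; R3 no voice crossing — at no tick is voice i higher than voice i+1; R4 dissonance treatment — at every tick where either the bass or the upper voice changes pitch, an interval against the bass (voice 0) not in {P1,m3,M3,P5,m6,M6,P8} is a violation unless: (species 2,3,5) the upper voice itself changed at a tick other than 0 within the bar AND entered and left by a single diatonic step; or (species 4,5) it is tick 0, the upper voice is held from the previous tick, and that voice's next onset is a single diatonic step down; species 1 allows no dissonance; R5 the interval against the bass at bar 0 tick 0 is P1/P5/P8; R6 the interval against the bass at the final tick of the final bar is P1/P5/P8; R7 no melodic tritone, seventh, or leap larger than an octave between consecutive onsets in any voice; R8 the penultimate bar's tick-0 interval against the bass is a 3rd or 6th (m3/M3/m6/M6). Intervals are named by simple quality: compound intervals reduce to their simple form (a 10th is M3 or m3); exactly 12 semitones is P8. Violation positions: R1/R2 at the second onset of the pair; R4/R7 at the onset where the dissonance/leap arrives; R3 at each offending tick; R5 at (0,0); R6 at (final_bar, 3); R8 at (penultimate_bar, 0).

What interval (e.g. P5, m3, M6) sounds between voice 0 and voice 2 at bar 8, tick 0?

m3

voice 0=A3 voice 2=C5 -> m3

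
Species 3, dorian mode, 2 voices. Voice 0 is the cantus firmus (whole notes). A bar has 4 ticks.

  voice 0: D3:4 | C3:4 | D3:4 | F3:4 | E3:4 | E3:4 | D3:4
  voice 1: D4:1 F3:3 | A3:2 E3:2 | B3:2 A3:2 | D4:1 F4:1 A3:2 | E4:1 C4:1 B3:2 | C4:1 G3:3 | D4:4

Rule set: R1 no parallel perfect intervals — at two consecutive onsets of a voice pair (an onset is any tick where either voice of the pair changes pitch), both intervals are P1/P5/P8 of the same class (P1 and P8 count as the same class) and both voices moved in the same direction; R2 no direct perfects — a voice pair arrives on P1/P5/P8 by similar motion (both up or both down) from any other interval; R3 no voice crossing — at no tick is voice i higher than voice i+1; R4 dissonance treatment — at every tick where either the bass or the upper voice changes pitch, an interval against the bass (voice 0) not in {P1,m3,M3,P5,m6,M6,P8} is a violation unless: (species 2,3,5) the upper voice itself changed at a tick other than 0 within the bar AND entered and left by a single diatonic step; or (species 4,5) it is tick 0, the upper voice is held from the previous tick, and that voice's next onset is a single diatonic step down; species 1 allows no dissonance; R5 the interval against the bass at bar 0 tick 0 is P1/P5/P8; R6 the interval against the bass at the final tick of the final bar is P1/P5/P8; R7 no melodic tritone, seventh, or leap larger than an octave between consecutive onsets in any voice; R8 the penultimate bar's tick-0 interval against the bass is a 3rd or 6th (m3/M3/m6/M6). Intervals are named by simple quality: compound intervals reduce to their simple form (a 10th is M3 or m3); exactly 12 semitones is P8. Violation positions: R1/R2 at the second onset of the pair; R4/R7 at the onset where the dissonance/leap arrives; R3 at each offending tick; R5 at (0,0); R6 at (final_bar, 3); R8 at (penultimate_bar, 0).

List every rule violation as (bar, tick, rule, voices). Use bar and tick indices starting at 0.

bar 0: v0=D3 v1=D4 downbeat P8
bar 1: v0=C3 v1=A3 downbeat M6
bar 2: v0=D3 v1=B3 downbeat M6
bar 3: v0=F3 v1=D4 downbeat M6
bar 4: v0=E3 v1=E4 downbeat P8
bar 5: v0=E3 v1=C4 downbeat m6
bar 6: v0=D3 v1=D4 downbeat P8

No violations across 7 bars (D3..D3 vs D4..D4).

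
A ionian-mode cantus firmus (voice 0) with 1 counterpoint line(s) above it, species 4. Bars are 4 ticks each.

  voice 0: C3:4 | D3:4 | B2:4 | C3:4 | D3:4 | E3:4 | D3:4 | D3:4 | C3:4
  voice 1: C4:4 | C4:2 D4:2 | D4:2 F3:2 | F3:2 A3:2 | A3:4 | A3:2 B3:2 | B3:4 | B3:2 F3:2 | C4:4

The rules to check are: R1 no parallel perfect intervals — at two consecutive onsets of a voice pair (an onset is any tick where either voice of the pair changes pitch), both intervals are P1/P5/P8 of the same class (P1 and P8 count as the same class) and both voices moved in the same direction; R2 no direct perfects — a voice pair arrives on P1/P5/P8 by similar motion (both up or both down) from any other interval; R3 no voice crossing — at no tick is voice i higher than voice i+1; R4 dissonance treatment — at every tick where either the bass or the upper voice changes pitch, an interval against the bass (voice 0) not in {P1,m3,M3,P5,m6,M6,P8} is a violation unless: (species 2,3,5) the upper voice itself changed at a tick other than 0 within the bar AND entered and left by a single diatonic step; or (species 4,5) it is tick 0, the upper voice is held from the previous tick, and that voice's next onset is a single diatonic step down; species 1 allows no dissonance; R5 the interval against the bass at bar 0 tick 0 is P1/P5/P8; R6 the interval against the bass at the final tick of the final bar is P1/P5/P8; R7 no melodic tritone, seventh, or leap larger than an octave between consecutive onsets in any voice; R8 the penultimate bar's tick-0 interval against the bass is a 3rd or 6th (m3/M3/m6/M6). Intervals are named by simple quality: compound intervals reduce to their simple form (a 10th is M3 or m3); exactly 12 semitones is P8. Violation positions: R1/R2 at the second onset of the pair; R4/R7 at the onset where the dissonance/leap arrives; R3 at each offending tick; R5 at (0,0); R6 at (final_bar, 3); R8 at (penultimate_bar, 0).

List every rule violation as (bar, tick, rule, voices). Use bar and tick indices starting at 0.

bar 0: v0=C3 v1=C4 downbeat P8
bar 1: v0=D3 v1=C4 downbeat m7
bar 2: v0=B2 v1=D4 downbeat m3
bar 3: v0=C3 v1=F3 downbeat P4
bar 4: v0=D3 v1=A3 downbeat P5
bar 5: v0=E3 v1=A3 downbeat P4
bar 6: v0=D3 v1=B3 downbeat M6
bar 7: v0=D3 v1=B3 downbeat M6
bar 8: v0=C3 v1=C4 downbeat P8
  -> R4 @ bar 1 tick 0 v(0, 1): D3/C4 m7 untreated
  -> R4 @ bar 2 tick 2 v(0, 1): B2/F3 TT untreated
  -> R4 @ bar 3 tick 0 v(0, 1): C3/F3 P4 untreated
  -> R4 @ bar 5 tick 0 v(0, 1): E3/A3 P4 untreated
  -> R7 @ bar 7 tick 2 v(1,): B3->F3 leap 6st

(1, 0, R4, (0, 1))
(2, 2, R4, (0, 1))
(3, 0, R4, (0, 1))
(5, 0, R4, (0, 1))
(7, 2, R7, (1,))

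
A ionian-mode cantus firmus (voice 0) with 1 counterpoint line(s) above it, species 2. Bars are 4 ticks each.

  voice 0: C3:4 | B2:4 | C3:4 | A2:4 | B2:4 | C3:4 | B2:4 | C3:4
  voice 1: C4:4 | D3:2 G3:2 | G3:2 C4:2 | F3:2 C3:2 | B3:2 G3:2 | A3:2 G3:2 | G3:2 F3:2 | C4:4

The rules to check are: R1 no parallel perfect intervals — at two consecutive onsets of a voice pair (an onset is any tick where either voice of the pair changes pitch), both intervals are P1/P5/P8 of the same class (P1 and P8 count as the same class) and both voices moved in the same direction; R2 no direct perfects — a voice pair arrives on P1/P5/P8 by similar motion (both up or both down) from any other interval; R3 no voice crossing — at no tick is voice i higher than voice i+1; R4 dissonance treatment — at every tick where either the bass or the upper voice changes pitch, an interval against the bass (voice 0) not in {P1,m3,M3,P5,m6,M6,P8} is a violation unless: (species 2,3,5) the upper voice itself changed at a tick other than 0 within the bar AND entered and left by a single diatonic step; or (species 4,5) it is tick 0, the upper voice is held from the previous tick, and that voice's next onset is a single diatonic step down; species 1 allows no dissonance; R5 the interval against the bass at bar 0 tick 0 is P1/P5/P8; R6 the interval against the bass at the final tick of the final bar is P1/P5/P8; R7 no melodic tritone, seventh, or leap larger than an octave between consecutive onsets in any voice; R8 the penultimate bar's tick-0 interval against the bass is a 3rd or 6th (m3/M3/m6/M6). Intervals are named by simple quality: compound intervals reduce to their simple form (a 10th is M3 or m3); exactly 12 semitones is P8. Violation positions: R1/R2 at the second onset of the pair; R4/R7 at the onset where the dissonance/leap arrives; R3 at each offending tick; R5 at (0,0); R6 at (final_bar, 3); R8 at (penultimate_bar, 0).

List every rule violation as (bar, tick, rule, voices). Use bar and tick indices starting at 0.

(1, 0, R7, (1,))
(4, 0, R2, (0, 1))
(4, 0, R7, (1,))
(6, 2, R4, (0, 1))
(7, 0, R2, (0, 1))

bar 0: v0=C3 v1=C4 downbeat P8
bar 1: v0=B2 v1=D3 downbeat m3
bar 2: v0=C3 v1=G3 downbeat P5
bar 3: v0=A2 v1=F3 downbeat m6
bar 4: v0=B2 v1=B3 downbeat P8
bar 5: v0=C3 v1=A3 downbeat M6
bar 6: v0=B2 v1=G3 downbeat m6
bar 7: v0=C3 v1=C4 downbeat P8
  -> R7 @ bar 1 tick 0 v(1,): C4->D3 leap 10st
  -> R2 @ bar 4 tick 0 v(0, 1): A2/C3 m3 -> B2/B3 P8 similar
  -> R7 @ bar 4 tick 0 v(1,): C3->B3 leap 11st
  -> R4 @ bar 6 tick 2 v(0, 1): B2/F3 TT untreated
  -> R2 @ bar 7 tick 0 v(0, 1): B2/F3 TT -> C3/C4 P8 similar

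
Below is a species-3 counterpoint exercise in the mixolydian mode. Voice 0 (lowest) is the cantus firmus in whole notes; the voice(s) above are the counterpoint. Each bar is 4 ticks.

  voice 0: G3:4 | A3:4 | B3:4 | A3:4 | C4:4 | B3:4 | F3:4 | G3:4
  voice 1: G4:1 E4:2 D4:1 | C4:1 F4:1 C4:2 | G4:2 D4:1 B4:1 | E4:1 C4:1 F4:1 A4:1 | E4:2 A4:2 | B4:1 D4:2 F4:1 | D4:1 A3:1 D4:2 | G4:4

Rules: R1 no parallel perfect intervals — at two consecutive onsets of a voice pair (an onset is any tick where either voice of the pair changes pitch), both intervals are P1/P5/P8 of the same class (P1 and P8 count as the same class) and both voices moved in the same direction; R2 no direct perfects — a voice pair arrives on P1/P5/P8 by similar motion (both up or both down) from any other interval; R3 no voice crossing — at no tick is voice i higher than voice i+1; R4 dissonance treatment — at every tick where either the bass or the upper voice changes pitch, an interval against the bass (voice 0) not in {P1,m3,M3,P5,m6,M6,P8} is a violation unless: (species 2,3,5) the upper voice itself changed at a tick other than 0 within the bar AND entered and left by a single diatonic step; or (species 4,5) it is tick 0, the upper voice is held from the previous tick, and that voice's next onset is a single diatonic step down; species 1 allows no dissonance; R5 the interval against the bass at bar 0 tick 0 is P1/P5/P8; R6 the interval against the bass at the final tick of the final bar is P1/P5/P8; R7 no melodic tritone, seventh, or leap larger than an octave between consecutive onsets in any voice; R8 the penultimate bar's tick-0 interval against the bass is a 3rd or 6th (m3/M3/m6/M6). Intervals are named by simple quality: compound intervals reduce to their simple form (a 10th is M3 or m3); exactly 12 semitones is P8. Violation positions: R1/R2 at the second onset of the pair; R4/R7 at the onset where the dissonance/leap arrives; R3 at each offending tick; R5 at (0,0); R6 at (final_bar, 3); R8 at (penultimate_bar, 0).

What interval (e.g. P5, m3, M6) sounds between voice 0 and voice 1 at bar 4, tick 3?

M6

voice 0=C4 voice 1=A4 -> M6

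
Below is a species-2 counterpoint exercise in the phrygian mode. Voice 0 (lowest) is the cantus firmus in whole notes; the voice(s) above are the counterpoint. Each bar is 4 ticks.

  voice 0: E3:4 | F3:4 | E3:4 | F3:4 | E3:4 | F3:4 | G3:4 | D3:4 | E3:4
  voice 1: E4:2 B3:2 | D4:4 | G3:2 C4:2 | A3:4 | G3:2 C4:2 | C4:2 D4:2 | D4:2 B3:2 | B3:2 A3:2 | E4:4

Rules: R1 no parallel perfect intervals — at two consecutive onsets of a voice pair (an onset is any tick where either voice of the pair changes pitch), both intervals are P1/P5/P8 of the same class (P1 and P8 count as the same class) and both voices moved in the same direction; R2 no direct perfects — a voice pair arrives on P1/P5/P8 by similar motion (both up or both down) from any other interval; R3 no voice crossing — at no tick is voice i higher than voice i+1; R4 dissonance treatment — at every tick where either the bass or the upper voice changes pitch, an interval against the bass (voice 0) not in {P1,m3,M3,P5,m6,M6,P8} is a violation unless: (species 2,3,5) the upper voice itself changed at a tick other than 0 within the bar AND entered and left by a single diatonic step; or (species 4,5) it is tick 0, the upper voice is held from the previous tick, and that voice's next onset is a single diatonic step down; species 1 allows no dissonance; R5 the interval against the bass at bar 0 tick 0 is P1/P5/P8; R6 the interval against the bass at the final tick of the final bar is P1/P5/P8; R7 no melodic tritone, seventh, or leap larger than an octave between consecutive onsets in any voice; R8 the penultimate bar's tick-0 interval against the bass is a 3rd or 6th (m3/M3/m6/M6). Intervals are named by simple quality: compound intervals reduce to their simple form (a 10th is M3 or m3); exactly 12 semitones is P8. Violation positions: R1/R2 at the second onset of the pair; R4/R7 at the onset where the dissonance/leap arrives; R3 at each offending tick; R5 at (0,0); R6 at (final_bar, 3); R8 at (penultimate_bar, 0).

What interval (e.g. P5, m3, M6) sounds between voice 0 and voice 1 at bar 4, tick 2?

voice 0=E3 voice 1=C4 -> m6

m6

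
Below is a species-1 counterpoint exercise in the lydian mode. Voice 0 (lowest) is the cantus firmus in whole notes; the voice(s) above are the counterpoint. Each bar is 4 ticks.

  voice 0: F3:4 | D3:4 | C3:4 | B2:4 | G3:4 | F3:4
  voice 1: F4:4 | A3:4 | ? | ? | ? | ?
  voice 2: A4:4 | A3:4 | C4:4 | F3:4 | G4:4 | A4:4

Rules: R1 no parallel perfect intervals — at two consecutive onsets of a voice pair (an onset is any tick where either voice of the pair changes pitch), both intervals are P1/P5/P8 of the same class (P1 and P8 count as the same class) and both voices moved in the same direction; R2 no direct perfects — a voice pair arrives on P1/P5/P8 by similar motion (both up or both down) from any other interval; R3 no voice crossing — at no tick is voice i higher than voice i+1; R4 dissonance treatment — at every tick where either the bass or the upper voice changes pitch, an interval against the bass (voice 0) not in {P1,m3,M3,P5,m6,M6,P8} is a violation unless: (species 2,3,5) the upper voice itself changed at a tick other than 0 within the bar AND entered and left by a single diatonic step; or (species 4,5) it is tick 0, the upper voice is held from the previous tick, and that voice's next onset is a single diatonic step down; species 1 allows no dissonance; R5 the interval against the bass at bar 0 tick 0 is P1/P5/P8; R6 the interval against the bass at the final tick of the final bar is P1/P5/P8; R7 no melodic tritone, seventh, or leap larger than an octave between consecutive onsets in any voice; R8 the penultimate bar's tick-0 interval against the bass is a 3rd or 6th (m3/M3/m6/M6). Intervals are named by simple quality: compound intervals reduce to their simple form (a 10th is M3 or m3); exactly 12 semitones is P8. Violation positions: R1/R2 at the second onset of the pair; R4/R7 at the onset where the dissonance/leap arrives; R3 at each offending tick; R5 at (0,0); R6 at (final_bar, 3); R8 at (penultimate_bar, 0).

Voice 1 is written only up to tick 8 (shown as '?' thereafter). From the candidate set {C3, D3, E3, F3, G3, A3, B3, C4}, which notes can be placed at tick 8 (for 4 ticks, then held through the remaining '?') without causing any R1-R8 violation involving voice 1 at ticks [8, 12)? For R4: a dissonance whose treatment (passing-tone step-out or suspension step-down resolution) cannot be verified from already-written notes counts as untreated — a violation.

C3: violates R2
D3: violates R4
E3: legal
F3: violates R4
G3: violates R1
A3: legal
B3: violates R4
C4: violates R1

{A3, E3}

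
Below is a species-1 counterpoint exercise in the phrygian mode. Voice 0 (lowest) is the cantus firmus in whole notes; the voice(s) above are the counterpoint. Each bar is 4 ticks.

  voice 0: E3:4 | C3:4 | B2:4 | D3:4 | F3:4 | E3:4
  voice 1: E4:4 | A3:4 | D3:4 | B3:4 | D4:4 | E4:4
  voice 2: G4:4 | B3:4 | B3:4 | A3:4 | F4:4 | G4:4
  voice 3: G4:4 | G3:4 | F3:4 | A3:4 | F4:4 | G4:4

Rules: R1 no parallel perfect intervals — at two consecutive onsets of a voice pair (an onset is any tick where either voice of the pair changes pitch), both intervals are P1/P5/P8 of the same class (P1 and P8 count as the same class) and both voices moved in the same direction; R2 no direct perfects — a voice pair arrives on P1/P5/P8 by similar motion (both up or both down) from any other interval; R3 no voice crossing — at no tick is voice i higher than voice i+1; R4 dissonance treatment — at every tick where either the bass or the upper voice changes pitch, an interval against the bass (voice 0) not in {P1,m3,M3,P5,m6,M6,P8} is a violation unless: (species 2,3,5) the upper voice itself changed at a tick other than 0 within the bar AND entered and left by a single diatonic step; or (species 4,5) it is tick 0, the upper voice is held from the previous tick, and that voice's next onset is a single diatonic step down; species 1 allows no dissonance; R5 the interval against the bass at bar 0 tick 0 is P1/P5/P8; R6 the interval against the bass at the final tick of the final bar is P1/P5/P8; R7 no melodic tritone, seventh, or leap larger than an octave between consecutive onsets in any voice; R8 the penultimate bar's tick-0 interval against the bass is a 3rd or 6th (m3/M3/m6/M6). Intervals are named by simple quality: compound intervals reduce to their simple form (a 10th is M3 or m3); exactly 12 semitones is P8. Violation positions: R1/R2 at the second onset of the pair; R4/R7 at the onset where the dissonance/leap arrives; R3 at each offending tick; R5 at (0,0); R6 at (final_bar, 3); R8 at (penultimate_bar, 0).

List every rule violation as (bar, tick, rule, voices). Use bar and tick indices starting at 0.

(0, 0, R5, (0, 2))
(0, 0, R5, (0, 3))
(1, 0, R2, (0, 3))
(1, 0, R3, (2, 3))
(1, 0, R4, (0, 2))
(1, 1, R3, (2, 3))
(1, 2, R3, (2, 3))
(1, 3, R3, (2, 3))
(2, 0, R3, (2, 3))
(2, 0, R4, (0, 3))
(2, 1, R3, (2, 3))
(2, 2, R3, (2, 3))
(2, 3, R3, (2, 3))
(3, 0, R2, (0, 3))
(3, 0, R3, (1, 2))
(3, 1, R3, (1, 2))
(3, 2, R3, (1, 2))
(3, 3, R3, (1, 2))
(4, 0, R1, (2, 3))
(4, 0, R2, (0, 2))
(4, 0, R2, (0, 3))
(4, 0, R8, (0, 2))
(4, 0, R8, (0, 3))
(5, 0, R1, (2, 3))
(5, 3, R6, (0, 2))
(5, 3, R6, (0, 3))

bar 0: v0=E3 v1=E4 v2=G4 v3=G4 downbeat m3
bar 1: v0=C3 v1=A3 v2=B3 v3=G3 downbeat P5
bar 2: v0=B2 v1=D3 v2=B3 v3=F3 downbeat TT
bar 3: v0=D3 v1=B3 v2=A3 v3=A3 downbeat P5
bar 4: v0=F3 v1=D4 v2=F4 v3=F4 downbeat P8
bar 5: v0=E3 v1=E4 v2=G4 v3=G4 downbeat m3
  -> R5 @ bar 0 tick 0 v(0, 2): opens on m3
  -> R5 @ bar 0 tick 0 v(0, 3): opens on m3
  -> R2 @ bar 1 tick 0 v(0, 3): E3/G4 m3 -> C3/G3 P5 similar
  -> R3 @ bar 1 tick 0 v(2, 3): B3 above G3
  -> R4 @ bar 1 tick 0 v(0, 2): C3/B3 M7 untreated
  -> R3 @ bar 1 tick 1 v(2, 3): B3 above G3
  -> R3 @ bar 1 tick 2 v(2, 3): B3 above G3
  -> R3 @ bar 1 tick 3 v(2, 3): B3 above G3
  -> R3 @ bar 2 tick 0 v(2, 3): B3 above F3
  -> R4 @ bar 2 tick 0 v(0, 3): B2/F3 TT untreated
  -> R3 @ bar 2 tick 1 v(2, 3): B3 above F3
  -> R3 @ bar 2 tick 2 v(2, 3): B3 above F3
  -> R3 @ bar 2 tick 3 v(2, 3): B3 above F3
  -> R2 @ bar 3 tick 0 v(0, 3): B2/F3 TT -> D3/A3 P5 similar
  -> R3 @ bar 3 tick 0 v(1, 2): B3 above A3
  -> R3 @ bar 3 tick 1 v(1, 2): B3 above A3
  -> R3 @ bar 3 tick 2 v(1, 2): B3 above A3
  -> R3 @ bar 3 tick 3 v(1, 2): B3 above A3
  -> R1 @ bar 4 tick 0 v(2, 3): A3/A3 P1 -> F4/F4 P1 similar
  -> R2 @ bar 4 tick 0 v(0, 2): D3/A3 P5 -> F3/F4 P8 similar
  -> R2 @ bar 4 tick 0 v(0, 3): D3/A3 P5 -> F3/F4 P8 similar
  -> R8 @ bar 4 tick 0 v(0, 2): penult P8 not 3rd/6th
  -> R8 @ bar 4 tick 0 v(0, 3): penult P8 not 3rd/6th
  -> R1 @ bar 5 tick 0 v(2, 3): F4/F4 P1 -> G4/G4 P1 similar
  -> R6 @ bar 5 tick 3 v(0, 2): closes on m3
  -> R6 @ bar 5 tick 3 v(0, 3): closes on m3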